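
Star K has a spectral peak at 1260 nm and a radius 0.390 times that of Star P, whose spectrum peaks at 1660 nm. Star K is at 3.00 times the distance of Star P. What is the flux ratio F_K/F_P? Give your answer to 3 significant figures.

0.0509

Wien's law: T_K/T_P = λ_P/λ_K = 1660/1260 = 1.317.
L_K/L_P = (R_K/R_P)²(T_K/T_P)⁴ = (0.390)²(1.317)⁴ = 0.4582.
F_K/F_P = (L_K/L_P)/(d_K/d_P)² = 0.4582/(3.00)² = 0.05091.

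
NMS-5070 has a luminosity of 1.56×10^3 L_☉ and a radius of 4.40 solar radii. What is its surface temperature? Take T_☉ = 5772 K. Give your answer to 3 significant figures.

T/T_☉ = (L/L_☉)^(1/4) / (R/R_☉)^(1/2)
T = 5772 × (1.56×10^3)^(1/4) / √(4.40) = 5772 × 6.285 / 2.098 = 1.729×10^4 K.

1.73×10^4 K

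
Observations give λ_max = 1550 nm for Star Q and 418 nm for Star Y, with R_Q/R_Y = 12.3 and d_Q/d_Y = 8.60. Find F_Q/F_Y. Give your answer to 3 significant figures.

0.0108

Wien's law: T_Q/T_Y = λ_Y/λ_Q = 418/1550 = 0.2697.
L_Q/L_Y = (R_Q/R_Y)²(T_Q/T_Y)⁴ = (12.3)²(0.2697)⁴ = 0.8002.
F_Q/F_Y = (L_Q/L_Y)/(d_Q/d_Y)² = 0.8002/(8.60)² = 0.01082.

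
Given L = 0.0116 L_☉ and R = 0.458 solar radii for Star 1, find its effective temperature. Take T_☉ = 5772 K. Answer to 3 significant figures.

T/T_☉ = (L/L_☉)^(1/4) / (R/R_☉)^(1/2)
T = 5772 × (0.0116)^(1/4) / √(0.458) = 5772 × 0.3282 / 0.6768 = 2799 K.

2.80×10^3 K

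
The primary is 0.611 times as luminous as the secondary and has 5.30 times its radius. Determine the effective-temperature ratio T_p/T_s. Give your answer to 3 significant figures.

0.384

L ∝ R²T⁴ gives T ∝ (L/R²)^(1/4), so
T_p/T_s = (0.611 / 5.30²)^(1/4) = (0.02175)^(1/4) = 0.3840.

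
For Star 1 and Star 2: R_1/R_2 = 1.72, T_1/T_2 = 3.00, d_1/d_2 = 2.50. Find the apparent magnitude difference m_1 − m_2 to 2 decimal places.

-3.96

L_1/L_2 = (1.72)²(3.00)⁴ = 239.6.
F_1/F_2 = (L_1/L_2)/(d_1/d_2)² = 239.6/6.250 = 38.34.
m_1 − m_2 = −2.5 log₁₀(38.34) = -3.96.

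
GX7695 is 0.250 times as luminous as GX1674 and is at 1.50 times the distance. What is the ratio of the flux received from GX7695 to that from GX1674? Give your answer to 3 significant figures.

F = L/(4πd²), so F_GX7695/F_GX1674 = (L_GX7695/L_GX1674) / (d_GX7695/d_GX1674)²
= 0.250 / (1.50)² = 0.250 / 2.250 = 0.1111.

0.111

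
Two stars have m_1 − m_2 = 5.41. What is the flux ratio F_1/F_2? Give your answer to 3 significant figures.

F_1/F_2 = 10^(−(m_1 − m_2)/2.5) = 10^(-5.41/2.5) = 10^-2.164 = 0.006855.

0.00685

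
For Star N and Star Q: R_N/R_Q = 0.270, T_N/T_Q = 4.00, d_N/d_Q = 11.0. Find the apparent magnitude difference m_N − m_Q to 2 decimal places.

2.03

L_N/L_Q = (0.270)²(4.00)⁴ = 18.66.
F_N/F_Q = (L_N/L_Q)/(d_N/d_Q)² = 18.66/121.0 = 0.1542.
m_N − m_Q = −2.5 log₁₀(0.1542) = 2.03.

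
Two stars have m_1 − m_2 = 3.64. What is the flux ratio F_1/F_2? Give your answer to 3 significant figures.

0.0350

F_1/F_2 = 10^(−(m_1 − m_2)/2.5) = 10^(-3.64/2.5) = 10^-1.456 = 0.03499.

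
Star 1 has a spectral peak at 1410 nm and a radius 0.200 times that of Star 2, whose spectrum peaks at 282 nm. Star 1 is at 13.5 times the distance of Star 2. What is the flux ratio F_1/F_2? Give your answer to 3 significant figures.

3.51×10^-7

Wien's law: T_1/T_2 = λ_2/λ_1 = 282/1410 = 0.2000.
L_1/L_2 = (R_1/R_2)²(T_1/T_2)⁴ = (0.200)²(0.2000)⁴ = 6.400×10^-5.
F_1/F_2 = (L_1/L_2)/(d_1/d_2)² = 6.400×10^-5/(13.5)² = 3.512×10^-7.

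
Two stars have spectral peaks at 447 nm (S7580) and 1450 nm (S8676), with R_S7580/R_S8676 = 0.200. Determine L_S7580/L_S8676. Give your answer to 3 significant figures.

Wien's law gives T ∝ 1/λ_max, so T_S7580/T_S8676 = λ_S8676/λ_S7580 = 1450/447 = 3.244.
Then L ∝ R²T⁴ gives L_S7580/L_S8676 = (0.200)² × (3.244)⁴ = 0.04000 × 110.7 = 4.429.

4.43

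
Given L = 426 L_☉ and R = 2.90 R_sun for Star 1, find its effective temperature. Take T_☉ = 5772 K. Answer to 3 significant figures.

T/T_☉ = (L/L_☉)^(1/4) / (R/R_☉)^(1/2)
T = 5772 × (426)^(1/4) / √(2.90) = 5772 × 4.543 / 1.703 = 1.540×10^4 K.

1.54×10^4 K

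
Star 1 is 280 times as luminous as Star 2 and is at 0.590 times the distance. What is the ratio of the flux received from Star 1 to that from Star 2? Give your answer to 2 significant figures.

8.0×10^2

F = L/(4πd²), so F_1/F_2 = (L_1/L_2) / (d_1/d_2)²
= 280 / (0.590)² = 280 / 0.3481 = 804.4.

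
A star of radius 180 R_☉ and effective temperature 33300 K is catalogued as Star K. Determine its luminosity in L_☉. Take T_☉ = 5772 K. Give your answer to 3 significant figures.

3.59×10^7 L_☉

L/L_☉ = (R/R_☉)² (T/T_☉)⁴ = (180)² × (33300/5772)⁴
       = 3.240×10^4 × (5.769)⁴ = 3.240×10^4 × 1108 = 3.589×10^7.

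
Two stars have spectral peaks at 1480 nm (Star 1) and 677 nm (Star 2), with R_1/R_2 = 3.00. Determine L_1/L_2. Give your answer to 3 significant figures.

Wien's law gives T ∝ 1/λ_max, so T_1/T_2 = λ_2/λ_1 = 677/1480 = 0.4574.
Then L ∝ R²T⁴ gives L_1/L_2 = (3.00)² × (0.4574)⁴ = 9.000 × 0.04378 = 0.3940.

0.394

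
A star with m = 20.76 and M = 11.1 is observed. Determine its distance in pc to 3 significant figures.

m − M = 5 log₁₀(d/10 pc)
20.76 − (11.1) = 9.66 = 5 log₁₀(d/10)
d = 10 × 10^(9.66/5) = 10 × 10^1.932 = 855.1 pc.

855 pc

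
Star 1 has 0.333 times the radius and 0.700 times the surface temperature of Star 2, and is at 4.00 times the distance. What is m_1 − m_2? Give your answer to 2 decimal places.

6.95

L_1/L_2 = (0.333)²(0.700)⁴ = 0.02662.
F_1/F_2 = (L_1/L_2)/(d_1/d_2)² = 0.02662/16.00 = 0.001664.
m_1 − m_2 = −2.5 log₁₀(0.001664) = 6.95.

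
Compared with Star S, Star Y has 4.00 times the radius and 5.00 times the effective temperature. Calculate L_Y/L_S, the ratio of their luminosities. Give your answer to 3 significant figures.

1.00×10^4

From the Stefan–Boltzmann law, L ∝ R²T⁴, so
L_Y/L_S = (R_Y/R_S)² (T_Y/T_S)⁴ = (4.00)² × (5.00)⁴ = 16.00 × 625.0 = 1.000×10^4.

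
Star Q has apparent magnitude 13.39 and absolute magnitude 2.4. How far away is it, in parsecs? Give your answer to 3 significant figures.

m − M = 5 log₁₀(d/10 pc)
13.39 − (2.4) = 10.99 = 5 log₁₀(d/10)
d = 10 × 10^(10.99/5) = 10 × 10^2.198 = 1578 pc.

1.58×10^3 pc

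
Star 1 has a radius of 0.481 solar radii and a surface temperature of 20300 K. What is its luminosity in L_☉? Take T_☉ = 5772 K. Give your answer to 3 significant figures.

L/L_☉ = (R/R_☉)² (T/T_☉)⁴ = (0.481)² × (20300/5772)⁴
       = 0.2314 × (3.517)⁴ = 0.2314 × 153.0 = 35.40.

35.4 L_☉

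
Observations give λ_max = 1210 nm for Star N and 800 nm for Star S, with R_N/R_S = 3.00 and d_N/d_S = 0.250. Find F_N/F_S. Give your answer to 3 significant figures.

27.5

Wien's law: T_N/T_S = λ_S/λ_N = 800/1210 = 0.6612.
L_N/L_S = (R_N/R_S)²(T_N/T_S)⁴ = (3.00)²(0.6612)⁴ = 1.720.
F_N/F_S = (L_N/L_S)/(d_N/d_S)² = 1.720/(0.250)² = 27.52.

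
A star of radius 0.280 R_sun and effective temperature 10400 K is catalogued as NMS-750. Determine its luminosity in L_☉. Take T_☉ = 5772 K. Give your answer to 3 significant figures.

0.826 L_☉

L/L_☉ = (R/R_☉)² (T/T_☉)⁴ = (0.280)² × (10400/5772)⁴
       = 0.07840 × (1.802)⁴ = 0.07840 × 10.54 = 0.8263.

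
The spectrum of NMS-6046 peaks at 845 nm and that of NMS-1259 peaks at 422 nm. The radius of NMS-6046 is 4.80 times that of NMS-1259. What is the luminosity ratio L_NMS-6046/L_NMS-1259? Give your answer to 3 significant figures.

Wien's law gives T ∝ 1/λ_max, so T_NMS-6046/T_NMS-1259 = λ_NMS-1259/λ_NMS-6046 = 422/845 = 0.4994.
Then L ∝ R²T⁴ gives L_NMS-6046/L_NMS-1259 = (4.80)² × (0.4994)⁴ = 23.04 × 0.06220 = 1.433.

1.43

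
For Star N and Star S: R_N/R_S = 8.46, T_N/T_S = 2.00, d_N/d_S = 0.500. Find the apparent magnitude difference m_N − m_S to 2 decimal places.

-9.15

L_N/L_S = (8.46)²(2.00)⁴ = 1145.
F_N/F_S = (L_N/L_S)/(d_N/d_S)² = 1145/0.2500 = 4581.
m_N − m_S = −2.5 log₁₀(4581) = -9.15.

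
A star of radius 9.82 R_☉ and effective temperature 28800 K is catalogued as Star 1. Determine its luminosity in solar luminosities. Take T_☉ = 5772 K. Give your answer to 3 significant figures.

L/L_☉ = (R/R_☉)² (T/T_☉)⁴ = (9.82)² × (28800/5772)⁴
       = 96.43 × (4.990)⁴ = 96.43 × 619.8 = 5.977×10^4.

5.98×10^4 solar luminosities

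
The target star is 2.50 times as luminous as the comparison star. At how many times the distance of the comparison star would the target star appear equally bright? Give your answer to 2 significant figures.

Equal flux requires L_t/d_t² = L_c/d_c², so d_t/d_c = √(L_t/L_c)
= √(2.50) = 1.581.

1.6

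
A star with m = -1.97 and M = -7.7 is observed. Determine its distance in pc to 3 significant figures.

m − M = 5 log₁₀(d/10 pc)
-1.97 − (-7.7) = 5.73 = 5 log₁₀(d/10)
d = 10 × 10^(5.73/5) = 10 × 10^1.146 = 140.0 pc.

140 pc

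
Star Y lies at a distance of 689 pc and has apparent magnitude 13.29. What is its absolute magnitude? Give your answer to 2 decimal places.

4.10

M = m − 5 log₁₀(d/10 pc) = 13.29 − 5 log₁₀(689/10)
  = 13.29 − 5 × 1.838 = 13.29 − 9.19 = 4.10.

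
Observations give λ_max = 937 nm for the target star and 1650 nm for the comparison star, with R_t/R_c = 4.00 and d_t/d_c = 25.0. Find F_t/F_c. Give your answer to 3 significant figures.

Wien's law: T_t/T_c = λ_c/λ_t = 1650/937 = 1.761.
L_t/L_c = (R_t/R_c)²(T_t/T_c)⁴ = (4.00)²(1.761)⁴ = 153.8.
F_t/F_c = (L_t/L_c)/(d_t/d_c)² = 153.8/(25.0)² = 0.2462.

0.246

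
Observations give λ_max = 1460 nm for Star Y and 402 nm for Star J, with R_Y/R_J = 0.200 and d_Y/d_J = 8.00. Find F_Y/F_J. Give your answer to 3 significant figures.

Wien's law: T_Y/T_J = λ_J/λ_Y = 402/1460 = 0.2753.
L_Y/L_J = (R_Y/R_J)²(T_Y/T_J)⁴ = (0.200)²(0.2753)⁴ = 2.299×10^-4.
F_Y/F_J = (L_Y/L_J)/(d_Y/d_J)² = 2.299×10^-4/(8.00)² = 3.592×10^-6.

3.59×10^-6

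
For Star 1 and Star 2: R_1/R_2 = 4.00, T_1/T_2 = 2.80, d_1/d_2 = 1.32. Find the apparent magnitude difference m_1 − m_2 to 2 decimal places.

-6.88

L_1/L_2 = (4.00)²(2.80)⁴ = 983.4.
F_1/F_2 = (L_1/L_2)/(d_1/d_2)² = 983.4/1.742 = 564.4.
m_1 − m_2 = −2.5 log₁₀(564.4) = -6.88.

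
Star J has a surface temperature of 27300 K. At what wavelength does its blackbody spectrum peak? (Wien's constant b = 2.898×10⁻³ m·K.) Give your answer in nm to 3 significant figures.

λ_max = b/T = 2.898×10⁻³ / 27300 = 1.06×10^-7 m = 106.2 nm.

106 nm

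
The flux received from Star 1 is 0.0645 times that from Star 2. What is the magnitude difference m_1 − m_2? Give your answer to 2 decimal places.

2.98

m_1 − m_2 = −2.5 log₁₀(F_1/F_2) = −2.5 log₁₀(0.0645) = −2.5 × (-1.190) = 2.976.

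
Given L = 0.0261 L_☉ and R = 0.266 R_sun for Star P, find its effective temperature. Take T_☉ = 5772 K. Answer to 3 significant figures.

4.50×10^3 K

T/T_☉ = (L/L_☉)^(1/4) / (R/R_☉)^(1/2)
T = 5772 × (0.0261)^(1/4) / √(0.266) = 5772 × 0.4019 / 0.5158 = 4498 K.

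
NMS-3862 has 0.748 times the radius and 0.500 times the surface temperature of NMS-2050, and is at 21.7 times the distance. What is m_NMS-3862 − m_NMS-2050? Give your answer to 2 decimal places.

10.32

L_NMS-3862/L_NMS-2050 = (0.748)²(0.500)⁴ = 0.03497.
F_NMS-3862/F_NMS-2050 = (L_NMS-3862/L_NMS-2050)/(d_NMS-3862/d_NMS-2050)² = 0.03497/470.9 = 7.426×10^-5.
m_NMS-3862 − m_NMS-2050 = −2.5 log₁₀(7.426×10^-5) = 10.32.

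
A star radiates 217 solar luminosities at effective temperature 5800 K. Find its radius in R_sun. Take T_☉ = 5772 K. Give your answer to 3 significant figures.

14.6 R_sun

R/R_☉ = √(L/L_☉) / (T/T_☉)² = √(217) / (1.005)²
       = 14.73 / 1.010 = 14.59.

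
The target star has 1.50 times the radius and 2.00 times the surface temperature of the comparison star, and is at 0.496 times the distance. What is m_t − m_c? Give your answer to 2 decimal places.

-5.41

L_t/L_c = (1.50)²(2.00)⁴ = 36.00.
F_t/F_c = (L_t/L_c)/(d_t/d_c)² = 36.00/0.2460 = 146.3.
m_t − m_c = −2.5 log₁₀(146.3) = -5.41.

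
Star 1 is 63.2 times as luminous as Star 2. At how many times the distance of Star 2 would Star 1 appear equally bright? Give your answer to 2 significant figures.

Equal flux requires L_1/d_1² = L_2/d_2², so d_1/d_2 = √(L_1/L_2)
= √(63.2) = 7.950.

7.9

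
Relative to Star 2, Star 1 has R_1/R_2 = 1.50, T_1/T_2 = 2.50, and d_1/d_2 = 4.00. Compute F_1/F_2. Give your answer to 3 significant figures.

L_1/L_2 = (R_1/R_2)²(T_1/T_2)⁴ = (1.50)² × (2.50)⁴ = 87.89.
F_1/F_2 = (L_1/L_2)/(d_1/d_2)² = 87.89 / (4.00)² = 5.493.

5.49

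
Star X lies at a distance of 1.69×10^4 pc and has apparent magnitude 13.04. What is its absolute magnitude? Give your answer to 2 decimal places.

-3.10

M = m − 5 log₁₀(d/10 pc) = 13.04 − 5 log₁₀(1.69×10^4/10)
  = 13.04 − 5 × 3.228 = 13.04 − 16.14 = -3.10.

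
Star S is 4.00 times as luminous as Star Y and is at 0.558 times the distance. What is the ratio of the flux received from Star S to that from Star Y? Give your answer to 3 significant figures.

12.8

F = L/(4πd²), so F_S/F_Y = (L_S/L_Y) / (d_S/d_Y)²
= 4.00 / (0.558)² = 4.00 / 0.3114 = 12.85.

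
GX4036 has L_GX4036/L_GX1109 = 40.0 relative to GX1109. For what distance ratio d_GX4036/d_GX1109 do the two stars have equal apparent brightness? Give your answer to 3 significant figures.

6.32

Equal flux requires L_GX4036/d_GX4036² = L_GX1109/d_GX1109², so d_GX4036/d_GX1109 = √(L_GX4036/L_GX1109)
= √(40.0) = 6.325.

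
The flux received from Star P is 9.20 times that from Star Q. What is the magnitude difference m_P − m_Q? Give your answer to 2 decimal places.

m_P − m_Q = −2.5 log₁₀(F_P/F_Q) = −2.5 log₁₀(9.20) = −2.5 × (0.964) = -2.409.

-2.41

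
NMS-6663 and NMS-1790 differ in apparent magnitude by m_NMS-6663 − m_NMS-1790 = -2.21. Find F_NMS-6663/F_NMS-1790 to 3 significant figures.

F_NMS-6663/F_NMS-1790 = 10^(−(m_NMS-6663 − m_NMS-1790)/2.5) = 10^(2.21/2.5) = 10^0.884 = 7.656.

7.66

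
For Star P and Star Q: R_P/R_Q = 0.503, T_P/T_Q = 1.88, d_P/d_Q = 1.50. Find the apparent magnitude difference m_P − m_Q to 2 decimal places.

L_P/L_Q = (0.503)²(1.88)⁴ = 3.161.
F_P/F_Q = (L_P/L_Q)/(d_P/d_Q)² = 3.161/2.250 = 1.405.
m_P − m_Q = −2.5 log₁₀(1.405) = -0.37.

-0.37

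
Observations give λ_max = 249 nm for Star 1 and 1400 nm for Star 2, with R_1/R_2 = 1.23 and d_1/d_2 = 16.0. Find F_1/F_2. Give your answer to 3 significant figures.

Wien's law: T_1/T_2 = λ_2/λ_1 = 1400/249 = 5.622.
L_1/L_2 = (R_1/R_2)²(T_1/T_2)⁴ = (1.23)²(5.622)⁴ = 1512.
F_1/F_2 = (L_1/L_2)/(d_1/d_2)² = 1512/(16.0)² = 5.906.

5.91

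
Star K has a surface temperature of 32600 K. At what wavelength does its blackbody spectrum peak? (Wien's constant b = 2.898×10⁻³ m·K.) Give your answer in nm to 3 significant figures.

λ_max = b/T = 2.898×10⁻³ / 32600 = 8.89×10^-8 m = 88.90 nm.

88.9 nm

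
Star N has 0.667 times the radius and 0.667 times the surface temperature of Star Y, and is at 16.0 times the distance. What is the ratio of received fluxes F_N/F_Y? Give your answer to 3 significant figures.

L_N/L_Y = (R_N/R_Y)²(T_N/T_Y)⁴ = (0.667)² × (0.667)⁴ = 0.08806.
F_N/F_Y = (L_N/L_Y)/(d_N/d_Y)² = 0.08806 / (16.0)² = 3.440×10^-4.

3.44×10^-4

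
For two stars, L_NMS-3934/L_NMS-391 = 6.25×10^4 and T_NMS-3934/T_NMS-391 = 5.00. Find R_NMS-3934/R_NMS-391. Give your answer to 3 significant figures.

10.0

L ∝ R²T⁴ gives R ∝ √L / T², so
R_NMS-3934/R_NMS-391 = √(6.25×10^4) / (5.00)² = 250.0 / 25.00 = 10.00.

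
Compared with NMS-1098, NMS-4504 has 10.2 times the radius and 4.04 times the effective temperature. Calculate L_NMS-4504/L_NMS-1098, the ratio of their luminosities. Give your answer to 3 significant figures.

2.77×10^4

From the Stefan–Boltzmann law, L ∝ R²T⁴, so
L_NMS-4504/L_NMS-1098 = (R_NMS-4504/R_NMS-1098)² (T_NMS-4504/T_NMS-1098)⁴ = (10.2)² × (4.04)⁴ = 104.0 × 266.4 = 2.772×10^4.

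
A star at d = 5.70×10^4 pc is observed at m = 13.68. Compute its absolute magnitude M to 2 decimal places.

-5.10

M = m − 5 log₁₀(d/10 pc) = 13.68 − 5 log₁₀(5.70×10^4/10)
  = 13.68 − 5 × 3.756 = 13.68 − 18.78 = -5.10.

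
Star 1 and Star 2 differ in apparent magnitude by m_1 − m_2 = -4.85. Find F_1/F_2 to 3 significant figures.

F_1/F_2 = 10^(−(m_1 − m_2)/2.5) = 10^(4.85/2.5) = 10^1.940 = 87.10.

87.1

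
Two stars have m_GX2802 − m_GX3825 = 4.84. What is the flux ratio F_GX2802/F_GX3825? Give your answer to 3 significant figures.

0.0116

F_GX2802/F_GX3825 = 10^(−(m_GX2802 − m_GX3825)/2.5) = 10^(-4.84/2.5) = 10^-1.936 = 0.01159.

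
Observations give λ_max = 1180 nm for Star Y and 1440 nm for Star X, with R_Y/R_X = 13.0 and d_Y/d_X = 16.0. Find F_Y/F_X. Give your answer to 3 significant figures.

Wien's law: T_Y/T_X = λ_X/λ_Y = 1440/1180 = 1.220.
L_Y/L_X = (R_Y/R_X)²(T_Y/T_X)⁴ = (13.0)²(1.220)⁴ = 374.8.
F_Y/F_X = (L_Y/L_X)/(d_Y/d_X)² = 374.8/(16.0)² = 1.464.

1.46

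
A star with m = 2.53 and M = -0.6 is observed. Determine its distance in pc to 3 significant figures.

42.3 pc

m − M = 5 log₁₀(d/10 pc)
2.53 − (-0.6) = 3.13 = 5 log₁₀(d/10)
d = 10 × 10^(3.13/5) = 10 × 10^0.626 = 42.27 pc.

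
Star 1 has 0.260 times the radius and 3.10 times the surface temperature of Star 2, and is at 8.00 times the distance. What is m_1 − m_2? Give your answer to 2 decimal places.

L_1/L_2 = (0.260)²(3.10)⁴ = 6.243.
F_1/F_2 = (L_1/L_2)/(d_1/d_2)² = 6.243/64.00 = 0.09755.
m_1 − m_2 = −2.5 log₁₀(0.09755) = 2.53.

2.53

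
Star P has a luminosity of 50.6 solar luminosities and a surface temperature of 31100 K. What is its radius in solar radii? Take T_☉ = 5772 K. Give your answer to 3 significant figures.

R/R_☉ = √(L/L_☉) / (T/T_☉)² = √(50.6) / (5.388)²
       = 7.113 / 29.03 = 0.2450.

0.245 solar radii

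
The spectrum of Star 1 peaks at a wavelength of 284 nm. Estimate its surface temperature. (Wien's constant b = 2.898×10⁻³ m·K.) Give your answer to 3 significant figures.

T = b/λ_max = 2.898×10⁻³ / (284×10⁻⁹) = 1.020×10^4 K.

1.02×10^4 K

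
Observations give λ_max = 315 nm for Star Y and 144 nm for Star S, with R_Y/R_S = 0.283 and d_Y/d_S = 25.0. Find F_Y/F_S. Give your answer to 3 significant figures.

Wien's law: T_Y/T_S = λ_S/λ_Y = 144/315 = 0.4571.
L_Y/L_S = (R_Y/R_S)²(T_Y/T_S)⁴ = (0.283)²(0.4571)⁴ = 0.003498.
F_Y/F_S = (L_Y/L_S)/(d_Y/d_S)² = 0.003498/(25.0)² = 5.596×10^-6.

5.60×10^-6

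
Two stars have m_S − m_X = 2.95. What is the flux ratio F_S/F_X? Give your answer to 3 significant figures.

0.0661

F_S/F_X = 10^(−(m_S − m_X)/2.5) = 10^(-2.95/2.5) = 10^-1.180 = 0.06607.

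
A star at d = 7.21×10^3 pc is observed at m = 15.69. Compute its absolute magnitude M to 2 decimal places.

M = m − 5 log₁₀(d/10 pc) = 15.69 − 5 log₁₀(7.21×10^3/10)
  = 15.69 − 5 × 2.858 = 15.69 − 14.29 = 1.40.

1.40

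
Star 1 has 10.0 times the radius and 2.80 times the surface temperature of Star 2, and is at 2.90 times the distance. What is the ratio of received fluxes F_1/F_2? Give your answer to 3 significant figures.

731

L_1/L_2 = (R_1/R_2)²(T_1/T_2)⁴ = (10.0)² × (2.80)⁴ = 6147.
F_1/F_2 = (L_1/L_2)/(d_1/d_2)² = 6147 / (2.90)² = 730.9.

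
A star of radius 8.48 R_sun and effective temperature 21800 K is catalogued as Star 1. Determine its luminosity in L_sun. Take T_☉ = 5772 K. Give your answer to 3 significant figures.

L/L_☉ = (R/R_☉)² (T/T_☉)⁴ = (8.48)² × (21800/5772)⁴
       = 71.91 × (3.777)⁴ = 71.91 × 203.5 = 1.463×10^4.

1.46×10^4 L_sun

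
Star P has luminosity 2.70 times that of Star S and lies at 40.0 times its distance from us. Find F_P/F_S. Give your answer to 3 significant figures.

F = L/(4πd²), so F_P/F_S = (L_P/L_S) / (d_P/d_S)²
= 2.70 / (40.0)² = 2.70 / 1600 = 0.001688.

0.00169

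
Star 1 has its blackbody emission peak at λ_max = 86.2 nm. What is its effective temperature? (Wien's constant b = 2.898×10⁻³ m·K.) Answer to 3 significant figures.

T = b/λ_max = 2.898×10⁻³ / (86.2×10⁻⁹) = 3.362×10^4 K.

3.36×10^4 K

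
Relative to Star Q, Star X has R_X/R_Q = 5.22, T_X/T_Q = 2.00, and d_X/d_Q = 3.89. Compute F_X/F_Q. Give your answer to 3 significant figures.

28.8

L_X/L_Q = (R_X/R_Q)²(T_X/T_Q)⁴ = (5.22)² × (2.00)⁴ = 436.0.
F_X/F_Q = (L_X/L_Q)/(d_X/d_Q)² = 436.0 / (3.89)² = 28.81.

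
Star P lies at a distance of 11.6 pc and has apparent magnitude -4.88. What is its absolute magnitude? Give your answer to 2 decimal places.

-5.20

M = m − 5 log₁₀(d/10 pc) = -4.88 − 5 log₁₀(11.6/10)
  = -4.88 − 5 × 0.064 = -4.88 − 0.32 = -5.20.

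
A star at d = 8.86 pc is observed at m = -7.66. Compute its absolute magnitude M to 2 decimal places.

M = m − 5 log₁₀(d/10 pc) = -7.66 − 5 log₁₀(8.86/10)
  = -7.66 − 5 × -0.053 = -7.66 − -0.26 = -7.40.

-7.40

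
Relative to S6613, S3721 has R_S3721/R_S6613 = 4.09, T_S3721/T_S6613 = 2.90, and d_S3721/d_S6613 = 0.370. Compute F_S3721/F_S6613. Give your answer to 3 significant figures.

8.64×10^3

L_S3721/L_S6613 = (R_S3721/R_S6613)²(T_S3721/T_S6613)⁴ = (4.09)² × (2.90)⁴ = 1183.
F_S3721/F_S6613 = (L_S3721/L_S6613)/(d_S3721/d_S6613)² = 1183 / (0.370)² = 8642.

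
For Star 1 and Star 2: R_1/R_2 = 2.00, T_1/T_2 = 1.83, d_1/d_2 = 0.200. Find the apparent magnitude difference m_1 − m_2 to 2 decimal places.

L_1/L_2 = (2.00)²(1.83)⁴ = 44.86.
F_1/F_2 = (L_1/L_2)/(d_1/d_2)² = 44.86/0.04000 = 1122.
m_1 − m_2 = −2.5 log₁₀(1122) = -7.62.

-7.62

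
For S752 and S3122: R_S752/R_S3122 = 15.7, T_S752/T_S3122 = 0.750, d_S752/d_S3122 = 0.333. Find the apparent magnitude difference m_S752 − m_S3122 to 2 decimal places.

-7.12

L_S752/L_S3122 = (15.7)²(0.750)⁴ = 77.99.
F_S752/F_S3122 = (L_S752/L_S3122)/(d_S752/d_S3122)² = 77.99/0.1109 = 703.3.
m_S752 − m_S3122 = −2.5 log₁₀(703.3) = -7.12.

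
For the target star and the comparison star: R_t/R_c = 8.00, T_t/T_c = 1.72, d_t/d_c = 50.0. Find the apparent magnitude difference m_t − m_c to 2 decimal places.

1.62

L_t/L_c = (8.00)²(1.72)⁴ = 560.1.
F_t/F_c = (L_t/L_c)/(d_t/d_c)² = 560.1/2500 = 0.2241.
m_t − m_c = −2.5 log₁₀(0.2241) = 1.62.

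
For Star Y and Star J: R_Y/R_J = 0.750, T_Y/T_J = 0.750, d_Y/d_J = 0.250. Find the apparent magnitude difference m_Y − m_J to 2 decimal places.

-1.14

L_Y/L_J = (0.750)²(0.750)⁴ = 0.1780.
F_Y/F_J = (L_Y/L_J)/(d_Y/d_J)² = 0.1780/0.06250 = 2.848.
m_Y − m_J = −2.5 log₁₀(2.848) = -1.14.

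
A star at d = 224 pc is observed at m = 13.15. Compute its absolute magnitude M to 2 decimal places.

6.40

M = m − 5 log₁₀(d/10 pc) = 13.15 − 5 log₁₀(224/10)
  = 13.15 − 5 × 1.350 = 13.15 − 6.75 = 6.40.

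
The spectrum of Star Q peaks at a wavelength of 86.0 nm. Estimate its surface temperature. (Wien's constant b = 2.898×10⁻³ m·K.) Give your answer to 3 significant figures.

3.37×10^4 K

T = b/λ_max = 2.898×10⁻³ / (86.0×10⁻⁹) = 3.370×10^4 K.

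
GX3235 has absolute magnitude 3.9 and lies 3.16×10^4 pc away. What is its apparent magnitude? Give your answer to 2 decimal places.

21.40

m = M + 5 log₁₀(d/10 pc) = 3.9 + 5 log₁₀(3.16×10^4/10)
  = 3.9 + 5 × 3.500 = 3.9 + 17.50 = 21.40.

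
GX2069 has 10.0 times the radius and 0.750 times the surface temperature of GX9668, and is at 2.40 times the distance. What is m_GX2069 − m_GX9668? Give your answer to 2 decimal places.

L_GX2069/L_GX9668 = (10.0)²(0.750)⁴ = 31.64.
F_GX2069/F_GX9668 = (L_GX2069/L_GX9668)/(d_GX2069/d_GX9668)² = 31.64/5.760 = 5.493.
m_GX2069 − m_GX9668 = −2.5 log₁₀(5.493) = -1.85.

-1.85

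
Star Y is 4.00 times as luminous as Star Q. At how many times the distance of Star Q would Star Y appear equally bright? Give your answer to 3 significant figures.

Equal flux requires L_Y/d_Y² = L_Q/d_Q², so d_Y/d_Q = √(L_Y/L_Q)
= √(4.00) = 2.000.

2.00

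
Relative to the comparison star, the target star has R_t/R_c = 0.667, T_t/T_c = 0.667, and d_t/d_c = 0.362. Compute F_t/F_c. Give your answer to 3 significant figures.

0.672

L_t/L_c = (R_t/R_c)²(T_t/T_c)⁴ = (0.667)² × (0.667)⁴ = 0.08806.
F_t/F_c = (L_t/L_c)/(d_t/d_c)² = 0.08806 / (0.362)² = 0.6720.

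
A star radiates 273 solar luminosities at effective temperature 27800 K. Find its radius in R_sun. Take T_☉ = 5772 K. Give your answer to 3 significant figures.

R/R_☉ = √(L/L_☉) / (T/T_☉)² = √(273) / (4.816)²
       = 16.52 / 23.20 = 0.7123.

0.712 R_sun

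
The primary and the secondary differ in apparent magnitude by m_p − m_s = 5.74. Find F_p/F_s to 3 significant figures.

F_p/F_s = 10^(−(m_p − m_s)/2.5) = 10^(-5.74/2.5) = 10^-2.296 = 0.005058.

0.00506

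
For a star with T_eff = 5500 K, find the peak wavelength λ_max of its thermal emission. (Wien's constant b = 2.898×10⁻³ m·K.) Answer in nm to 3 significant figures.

λ_max = b/T = 2.898×10⁻³ / 5500 = 5.27×10^-7 m = 526.9 nm.

527 nm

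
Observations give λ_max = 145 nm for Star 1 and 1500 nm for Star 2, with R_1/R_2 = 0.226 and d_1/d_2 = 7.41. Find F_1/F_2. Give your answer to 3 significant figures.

10.7

Wien's law: T_1/T_2 = λ_2/λ_1 = 1500/145 = 10.34.
L_1/L_2 = (R_1/R_2)²(T_1/T_2)⁴ = (0.226)²(10.34)⁴ = 584.9.
F_1/F_2 = (L_1/L_2)/(d_1/d_2)² = 584.9/(7.41)² = 10.65.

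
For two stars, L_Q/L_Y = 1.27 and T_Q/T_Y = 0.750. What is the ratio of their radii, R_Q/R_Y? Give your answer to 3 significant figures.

L ∝ R²T⁴ gives R ∝ √L / T², so
R_Q/R_Y = √(1.27) / (0.750)² = 1.127 / 0.5625 = 2.003.

2.00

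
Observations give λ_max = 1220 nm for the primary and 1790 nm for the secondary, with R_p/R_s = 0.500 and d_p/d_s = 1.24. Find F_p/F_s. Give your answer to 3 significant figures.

Wien's law: T_p/T_s = λ_s/λ_p = 1790/1220 = 1.467.
L_p/L_s = (R_p/R_s)²(T_p/T_s)⁴ = (0.500)²(1.467)⁴ = 1.159.
F_p/F_s = (L_p/L_s)/(d_p/d_s)² = 1.159/(1.24)² = 0.7535.

0.753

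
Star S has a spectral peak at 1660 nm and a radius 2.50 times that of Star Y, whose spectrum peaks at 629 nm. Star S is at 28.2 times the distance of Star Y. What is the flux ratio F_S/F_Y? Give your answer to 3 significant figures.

1.62×10^-4

Wien's law: T_S/T_Y = λ_Y/λ_S = 629/1660 = 0.3789.
L_S/L_Y = (R_S/R_Y)²(T_S/T_Y)⁴ = (2.50)²(0.3789)⁴ = 0.1288.
F_S/F_Y = (L_S/L_Y)/(d_S/d_Y)² = 0.1288/(28.2)² = 1.620×10^-4.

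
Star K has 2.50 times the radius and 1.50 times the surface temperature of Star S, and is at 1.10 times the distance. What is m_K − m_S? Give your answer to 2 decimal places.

L_K/L_S = (2.50)²(1.50)⁴ = 31.64.
F_K/F_S = (L_K/L_S)/(d_K/d_S)² = 31.64/1.210 = 26.15.
m_K − m_S = −2.5 log₁₀(26.15) = -3.54.

-3.54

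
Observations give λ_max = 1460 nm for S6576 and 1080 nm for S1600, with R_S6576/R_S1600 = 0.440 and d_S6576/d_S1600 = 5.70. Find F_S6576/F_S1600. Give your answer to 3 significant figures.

0.00178

Wien's law: T_S6576/T_S1600 = λ_S1600/λ_S6576 = 1080/1460 = 0.7397.
L_S6576/L_S1600 = (R_S6576/R_S1600)²(T_S6576/T_S1600)⁴ = (0.440)²(0.7397)⁴ = 0.05797.
F_S6576/F_S1600 = (L_S6576/L_S1600)/(d_S6576/d_S1600)² = 0.05797/(5.70)² = 0.001784.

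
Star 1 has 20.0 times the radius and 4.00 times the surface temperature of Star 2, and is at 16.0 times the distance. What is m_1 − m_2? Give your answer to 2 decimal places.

-6.51

L_1/L_2 = (20.0)²(4.00)⁴ = 1.024×10^5.
F_1/F_2 = (L_1/L_2)/(d_1/d_2)² = 1.024×10^5/256.0 = 400.0.
m_1 − m_2 = −2.5 log₁₀(400.0) = -6.51.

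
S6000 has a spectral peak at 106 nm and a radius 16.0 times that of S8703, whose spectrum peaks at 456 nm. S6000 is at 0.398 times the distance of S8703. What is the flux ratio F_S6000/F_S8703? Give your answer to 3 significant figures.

Wien's law: T_S6000/T_S8703 = λ_S8703/λ_S6000 = 456/106 = 4.302.
L_S6000/L_S8703 = (R_S6000/R_S8703)²(T_S6000/T_S8703)⁴ = (16.0)²(4.302)⁴ = 8.768×10^4.
F_S6000/F_S8703 = (L_S6000/L_S8703)/(d_S6000/d_S8703)² = 8.768×10^4/(0.398)² = 5.535×10^5.

5.53×10^5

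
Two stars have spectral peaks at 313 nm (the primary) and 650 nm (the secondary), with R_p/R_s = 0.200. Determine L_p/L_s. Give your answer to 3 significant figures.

Wien's law gives T ∝ 1/λ_max, so T_p/T_s = λ_s/λ_p = 650/313 = 2.077.
Then L ∝ R²T⁴ gives L_p/L_s = (0.200)² × (2.077)⁴ = 0.04000 × 18.60 = 0.7439.

0.744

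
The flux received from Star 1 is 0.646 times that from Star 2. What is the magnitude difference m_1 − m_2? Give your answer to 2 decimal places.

m_1 − m_2 = −2.5 log₁₀(F_1/F_2) = −2.5 log₁₀(0.646) = −2.5 × (-0.190) = 0.474.

0.47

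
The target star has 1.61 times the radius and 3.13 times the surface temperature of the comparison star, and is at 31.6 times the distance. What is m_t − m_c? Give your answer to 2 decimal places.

L_t/L_c = (1.61)²(3.13)⁴ = 248.8.
F_t/F_c = (L_t/L_c)/(d_t/d_c)² = 248.8/998.6 = 0.2491.
m_t − m_c = −2.5 log₁₀(0.2491) = 1.51.

1.51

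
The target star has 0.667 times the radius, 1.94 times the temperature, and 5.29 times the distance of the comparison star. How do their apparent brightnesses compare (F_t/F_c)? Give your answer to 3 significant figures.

0.225

L_t/L_c = (R_t/R_c)²(T_t/T_c)⁴ = (0.667)² × (1.94)⁴ = 6.302.
F_t/F_c = (L_t/L_c)/(d_t/d_c)² = 6.302 / (5.29)² = 0.2252.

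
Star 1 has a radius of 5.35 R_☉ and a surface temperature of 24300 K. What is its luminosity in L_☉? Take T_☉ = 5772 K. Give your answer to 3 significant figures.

8.99×10^3 L_☉

L/L_☉ = (R/R_☉)² (T/T_☉)⁴ = (5.35)² × (24300/5772)⁴
       = 28.62 × (4.210)⁴ = 28.62 × 314.1 = 8991.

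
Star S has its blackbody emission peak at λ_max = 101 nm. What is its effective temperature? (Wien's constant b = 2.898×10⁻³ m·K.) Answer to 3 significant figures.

2.87×10^4 K

T = b/λ_max = 2.898×10⁻³ / (101×10⁻⁹) = 2.869×10^4 K.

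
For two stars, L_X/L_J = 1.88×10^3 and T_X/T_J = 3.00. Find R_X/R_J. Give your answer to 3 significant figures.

L ∝ R²T⁴ gives R ∝ √L / T², so
R_X/R_J = √(1.88×10^3) / (3.00)² = 43.36 / 9.000 = 4.818.

4.82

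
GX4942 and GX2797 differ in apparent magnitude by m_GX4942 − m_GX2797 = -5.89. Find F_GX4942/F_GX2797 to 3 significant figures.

F_GX4942/F_GX2797 = 10^(−(m_GX4942 − m_GX2797)/2.5) = 10^(5.89/2.5) = 10^2.356 = 227.0.

227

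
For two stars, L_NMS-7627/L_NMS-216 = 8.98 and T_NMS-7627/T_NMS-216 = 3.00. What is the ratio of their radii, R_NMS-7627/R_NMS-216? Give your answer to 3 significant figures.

L ∝ R²T⁴ gives R ∝ √L / T², so
R_NMS-7627/R_NMS-216 = √(8.98) / (3.00)² = 2.997 / 9.000 = 0.3330.

0.333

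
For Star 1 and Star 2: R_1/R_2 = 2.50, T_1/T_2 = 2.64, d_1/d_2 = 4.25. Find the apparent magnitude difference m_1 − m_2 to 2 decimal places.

L_1/L_2 = (2.50)²(2.64)⁴ = 303.6.
F_1/F_2 = (L_1/L_2)/(d_1/d_2)² = 303.6/18.06 = 16.81.
m_1 − m_2 = −2.5 log₁₀(16.81) = -3.06.

-3.06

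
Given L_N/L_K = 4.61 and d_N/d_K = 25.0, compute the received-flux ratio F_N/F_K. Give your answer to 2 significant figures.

0.0074

F = L/(4πd²), so F_N/F_K = (L_N/L_K) / (d_N/d_K)²
= 4.61 / (25.0)² = 4.61 / 625.0 = 0.007376.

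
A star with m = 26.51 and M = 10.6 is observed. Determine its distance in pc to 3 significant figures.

m − M = 5 log₁₀(d/10 pc)
26.51 − (10.6) = 15.91 = 5 log₁₀(d/10)
d = 10 × 10^(15.91/5) = 10 × 10^3.182 = 1.521×10^4 pc.

1.52×10^4 pc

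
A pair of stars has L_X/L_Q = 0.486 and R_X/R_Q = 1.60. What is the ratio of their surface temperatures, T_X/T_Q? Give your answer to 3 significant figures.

0.660

L ∝ R²T⁴ gives T ∝ (L/R²)^(1/4), so
T_X/T_Q = (0.486 / 1.60²)^(1/4) = (0.1898)^(1/4) = 0.6601.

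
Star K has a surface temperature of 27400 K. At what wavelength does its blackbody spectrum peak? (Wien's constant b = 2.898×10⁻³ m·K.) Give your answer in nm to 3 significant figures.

λ_max = b/T = 2.898×10⁻³ / 27400 = 1.06×10^-7 m = 105.8 nm.

106 nm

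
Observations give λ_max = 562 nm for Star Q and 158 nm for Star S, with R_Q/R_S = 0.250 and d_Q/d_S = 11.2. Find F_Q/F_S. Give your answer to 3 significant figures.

Wien's law: T_Q/T_S = λ_S/λ_Q = 158/562 = 0.2811.
L_Q/L_S = (R_Q/R_S)²(T_Q/T_S)⁴ = (0.250)²(0.2811)⁴ = 3.904×10^-4.
F_Q/F_S = (L_Q/L_S)/(d_Q/d_S)² = 3.904×10^-4/(11.2)² = 3.113×10^-6.

3.11×10^-6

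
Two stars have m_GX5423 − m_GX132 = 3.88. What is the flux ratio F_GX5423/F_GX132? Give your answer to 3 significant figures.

0.0281

F_GX5423/F_GX132 = 10^(−(m_GX5423 − m_GX132)/2.5) = 10^(-3.88/2.5) = 10^-1.552 = 0.02805.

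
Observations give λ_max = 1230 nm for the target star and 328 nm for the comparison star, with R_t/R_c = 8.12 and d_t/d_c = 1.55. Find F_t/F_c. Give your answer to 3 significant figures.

0.139

Wien's law: T_t/T_c = λ_c/λ_t = 328/1230 = 0.2667.
L_t/L_c = (R_t/R_c)²(T_t/T_c)⁴ = (8.12)²(0.2667)⁴ = 0.3334.
F_t/F_c = (L_t/L_c)/(d_t/d_c)² = 0.3334/(1.55)² = 0.1388.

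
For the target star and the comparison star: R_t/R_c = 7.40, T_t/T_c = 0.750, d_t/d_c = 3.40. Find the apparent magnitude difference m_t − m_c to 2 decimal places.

-0.44

L_t/L_c = (7.40)²(0.750)⁴ = 17.33.
F_t/F_c = (L_t/L_c)/(d_t/d_c)² = 17.33/11.56 = 1.499.
m_t − m_c = −2.5 log₁₀(1.499) = -0.44.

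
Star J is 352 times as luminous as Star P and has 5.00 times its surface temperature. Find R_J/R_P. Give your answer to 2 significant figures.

L ∝ R²T⁴ gives R ∝ √L / T², so
R_J/R_P = √(352) / (5.00)² = 18.76 / 25.00 = 0.7505.

0.75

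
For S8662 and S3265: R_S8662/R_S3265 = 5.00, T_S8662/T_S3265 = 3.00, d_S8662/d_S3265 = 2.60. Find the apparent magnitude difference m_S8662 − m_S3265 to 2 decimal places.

L_S8662/L_S3265 = (5.00)²(3.00)⁴ = 2025.
F_S8662/F_S3265 = (L_S8662/L_S3265)/(d_S8662/d_S3265)² = 2025/6.760 = 299.6.
m_S8662 − m_S3265 = −2.5 log₁₀(299.6) = -6.19.

-6.19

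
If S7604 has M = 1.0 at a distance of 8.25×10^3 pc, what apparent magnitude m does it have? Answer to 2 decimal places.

m = M + 5 log₁₀(d/10 pc) = 1.0 + 5 log₁₀(8.25×10^3/10)
  = 1.0 + 5 × 2.916 = 1.0 + 14.58 = 15.58.

15.58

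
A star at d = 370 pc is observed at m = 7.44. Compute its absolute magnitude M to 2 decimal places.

-0.40

M = m − 5 log₁₀(d/10 pc) = 7.44 − 5 log₁₀(370/10)
  = 7.44 − 5 × 1.568 = 7.44 − 7.84 = -0.40.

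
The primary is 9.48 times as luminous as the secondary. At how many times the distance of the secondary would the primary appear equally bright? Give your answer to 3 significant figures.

3.08

Equal flux requires L_p/d_p² = L_s/d_s², so d_p/d_s = √(L_p/L_s)
= √(9.48) = 3.079.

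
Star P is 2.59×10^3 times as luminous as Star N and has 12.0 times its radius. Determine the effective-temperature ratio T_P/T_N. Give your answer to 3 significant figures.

2.06

L ∝ R²T⁴ gives T ∝ (L/R²)^(1/4), so
T_P/T_N = (2.59×10^3 / 12.0²)^(1/4) = (17.99)^(1/4) = 2.059.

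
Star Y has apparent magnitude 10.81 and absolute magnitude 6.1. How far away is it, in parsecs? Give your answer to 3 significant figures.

87.5 pc

m − M = 5 log₁₀(d/10 pc)
10.81 − (6.1) = 4.71 = 5 log₁₀(d/10)
d = 10 × 10^(4.71/5) = 10 × 10^0.942 = 87.50 pc.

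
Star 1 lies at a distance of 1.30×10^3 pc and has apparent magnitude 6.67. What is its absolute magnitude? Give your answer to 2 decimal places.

M = m − 5 log₁₀(d/10 pc) = 6.67 − 5 log₁₀(1.30×10^3/10)
  = 6.67 − 5 × 2.114 = 6.67 − 10.57 = -3.90.

-3.90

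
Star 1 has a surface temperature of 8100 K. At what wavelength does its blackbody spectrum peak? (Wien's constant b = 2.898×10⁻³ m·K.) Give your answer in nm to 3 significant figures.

λ_max = b/T = 2.898×10⁻³ / 8100 = 3.58×10^-7 m = 357.8 nm.

358 nm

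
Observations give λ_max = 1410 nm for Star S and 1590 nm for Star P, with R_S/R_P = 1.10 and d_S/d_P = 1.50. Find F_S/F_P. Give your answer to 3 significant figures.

Wien's law: T_S/T_P = λ_P/λ_S = 1590/1410 = 1.128.
L_S/L_P = (R_S/R_P)²(T_S/T_P)⁴ = (1.10)²(1.128)⁴ = 1.957.
F_S/F_P = (L_S/L_P)/(d_S/d_P)² = 1.957/(1.50)² = 0.8696.

0.870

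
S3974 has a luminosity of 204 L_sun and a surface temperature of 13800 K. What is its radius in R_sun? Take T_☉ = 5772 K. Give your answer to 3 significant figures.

R/R_☉ = √(L/L_☉) / (T/T_☉)² = √(204) / (2.391)²
       = 14.28 / 5.716 = 2.499.

2.50 R_sun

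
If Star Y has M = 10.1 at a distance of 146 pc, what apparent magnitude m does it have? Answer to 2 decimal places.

15.92

m = M + 5 log₁₀(d/10 pc) = 10.1 + 5 log₁₀(146/10)
  = 10.1 + 5 × 1.164 = 10.1 + 5.82 = 15.92.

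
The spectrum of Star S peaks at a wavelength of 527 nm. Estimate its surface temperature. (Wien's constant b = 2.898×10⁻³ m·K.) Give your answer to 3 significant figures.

T = b/λ_max = 2.898×10⁻³ / (527×10⁻⁹) = 5499 K.

5.50×10^3 K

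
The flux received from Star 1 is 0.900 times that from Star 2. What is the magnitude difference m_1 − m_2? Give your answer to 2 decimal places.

m_1 − m_2 = −2.5 log₁₀(F_1/F_2) = −2.5 log₁₀(0.900) = −2.5 × (-0.046) = 0.114.

0.11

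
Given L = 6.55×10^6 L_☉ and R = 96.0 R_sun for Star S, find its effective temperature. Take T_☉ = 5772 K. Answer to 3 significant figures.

T/T_☉ = (L/L_☉)^(1/4) / (R/R_☉)^(1/2)
T = 5772 × (6.55×10^6)^(1/4) / √(96.0) = 5772 × 50.59 / 9.798 = 2.980×10^4 K.

2.98×10^4 K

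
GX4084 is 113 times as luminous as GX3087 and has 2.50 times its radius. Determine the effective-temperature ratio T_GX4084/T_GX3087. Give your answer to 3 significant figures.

L ∝ R²T⁴ gives T ∝ (L/R²)^(1/4), so
T_GX4084/T_GX3087 = (113 / 2.50²)^(1/4) = (18.08)^(1/4) = 2.062.

2.06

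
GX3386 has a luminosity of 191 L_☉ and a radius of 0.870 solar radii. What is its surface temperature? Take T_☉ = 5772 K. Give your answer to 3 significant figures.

T/T_☉ = (L/L_☉)^(1/4) / (R/R_☉)^(1/2)
T = 5772 × (191)^(1/4) / √(0.870) = 5772 × 3.718 / 0.9327 = 2.301×10^4 K.

2.30×10^4 K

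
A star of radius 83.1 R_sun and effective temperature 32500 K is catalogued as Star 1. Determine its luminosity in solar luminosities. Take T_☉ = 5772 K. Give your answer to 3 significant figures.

L/L_☉ = (R/R_☉)² (T/T_☉)⁴ = (83.1)² × (32500/5772)⁴
       = 6906 × (5.631)⁴ = 6906 × 1005 = 6.941×10^6.

6.94×10^6 solar luminosities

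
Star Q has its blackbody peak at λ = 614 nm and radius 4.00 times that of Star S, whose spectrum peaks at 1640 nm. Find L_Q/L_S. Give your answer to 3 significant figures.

814

Wien's law gives T ∝ 1/λ_max, so T_Q/T_S = λ_S/λ_Q = 1640/614 = 2.671.
Then L ∝ R²T⁴ gives L_Q/L_S = (4.00)² × (2.671)⁴ = 16.00 × 50.90 = 814.4.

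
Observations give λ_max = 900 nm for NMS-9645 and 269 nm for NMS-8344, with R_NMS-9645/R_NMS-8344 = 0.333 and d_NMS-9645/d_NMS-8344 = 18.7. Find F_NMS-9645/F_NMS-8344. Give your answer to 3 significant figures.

2.53×10^-6

Wien's law: T_NMS-9645/T_NMS-8344 = λ_NMS-8344/λ_NMS-9645 = 269/900 = 0.2989.
L_NMS-9645/L_NMS-8344 = (R_NMS-9645/R_NMS-8344)²(T_NMS-9645/T_NMS-8344)⁴ = (0.333)²(0.2989)⁴ = 8.850×10^-4.
F_NMS-9645/F_NMS-8344 = (L_NMS-9645/L_NMS-8344)/(d_NMS-9645/d_NMS-8344)² = 8.850×10^-4/(18.7)² = 2.531×10^-6.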